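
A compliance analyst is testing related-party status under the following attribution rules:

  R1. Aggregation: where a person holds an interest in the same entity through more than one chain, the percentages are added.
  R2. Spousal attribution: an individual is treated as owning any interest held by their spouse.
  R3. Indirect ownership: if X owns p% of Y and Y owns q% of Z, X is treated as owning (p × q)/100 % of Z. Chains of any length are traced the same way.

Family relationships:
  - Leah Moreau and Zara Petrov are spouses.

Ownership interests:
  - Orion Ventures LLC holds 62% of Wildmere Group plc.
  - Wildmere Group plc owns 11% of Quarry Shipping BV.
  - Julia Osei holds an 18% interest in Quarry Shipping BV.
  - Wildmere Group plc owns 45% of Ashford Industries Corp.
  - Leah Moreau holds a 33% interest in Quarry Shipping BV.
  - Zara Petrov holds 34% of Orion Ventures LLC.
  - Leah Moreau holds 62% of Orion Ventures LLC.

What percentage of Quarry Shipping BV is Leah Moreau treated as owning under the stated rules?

39.5472%

By spousal attribution (R2), Leah Moreau is treated as also owning Zara Petrov's interest in Orion Ventures LLC, giving 62% + 34% = 96%.
Chain via Orion Ventures LLC → Wildmere Group plc (R3): 96% × 62% × 11% = 6.5472% of Quarry Shipping BV.
Direct interest in Quarry Shipping BV: 33%.
Aggregating (R1): 6.5472% + 33% = 39.5472%.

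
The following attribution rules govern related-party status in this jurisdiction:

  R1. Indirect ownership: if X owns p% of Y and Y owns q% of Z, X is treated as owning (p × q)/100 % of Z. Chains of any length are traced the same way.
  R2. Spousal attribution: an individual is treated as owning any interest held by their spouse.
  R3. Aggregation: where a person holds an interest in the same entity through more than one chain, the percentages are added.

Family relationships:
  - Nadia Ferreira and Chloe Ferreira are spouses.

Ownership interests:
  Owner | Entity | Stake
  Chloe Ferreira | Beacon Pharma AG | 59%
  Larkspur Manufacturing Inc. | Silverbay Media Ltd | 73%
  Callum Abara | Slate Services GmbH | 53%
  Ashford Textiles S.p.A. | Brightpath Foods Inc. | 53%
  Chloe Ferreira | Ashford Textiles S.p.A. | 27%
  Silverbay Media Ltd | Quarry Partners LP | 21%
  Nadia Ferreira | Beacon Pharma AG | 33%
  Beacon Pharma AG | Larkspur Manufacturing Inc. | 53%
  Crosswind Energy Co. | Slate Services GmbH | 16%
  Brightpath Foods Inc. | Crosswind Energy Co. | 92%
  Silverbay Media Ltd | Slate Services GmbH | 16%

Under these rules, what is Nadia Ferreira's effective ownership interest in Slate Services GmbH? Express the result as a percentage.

By spousal attribution (R2), Nadia Ferreira is treated as also owning Chloe Ferreira's interest in Beacon Pharma AG, giving 33% + 59% = 92%.
By spousal attribution (R2), Nadia Ferreira is treated as owning Chloe Ferreira's 27% interest in Ashford Textiles S.p.A.
Chain via Beacon Pharma AG → Larkspur Manufacturing Inc. → Silverbay Media Ltd (R1): 92% × 53% × 73% × 16% = 5.695168% of Slate Services GmbH.
Chain via Ashford Textiles S.p.A. → Brightpath Foods Inc. → Crosswind Energy Co. (R1): 27% × 53% × 92% × 16% = 2.106432% of Slate Services GmbH.
Aggregating (R3): 5.695168% + 2.106432% = 7.8016%.

7.8016%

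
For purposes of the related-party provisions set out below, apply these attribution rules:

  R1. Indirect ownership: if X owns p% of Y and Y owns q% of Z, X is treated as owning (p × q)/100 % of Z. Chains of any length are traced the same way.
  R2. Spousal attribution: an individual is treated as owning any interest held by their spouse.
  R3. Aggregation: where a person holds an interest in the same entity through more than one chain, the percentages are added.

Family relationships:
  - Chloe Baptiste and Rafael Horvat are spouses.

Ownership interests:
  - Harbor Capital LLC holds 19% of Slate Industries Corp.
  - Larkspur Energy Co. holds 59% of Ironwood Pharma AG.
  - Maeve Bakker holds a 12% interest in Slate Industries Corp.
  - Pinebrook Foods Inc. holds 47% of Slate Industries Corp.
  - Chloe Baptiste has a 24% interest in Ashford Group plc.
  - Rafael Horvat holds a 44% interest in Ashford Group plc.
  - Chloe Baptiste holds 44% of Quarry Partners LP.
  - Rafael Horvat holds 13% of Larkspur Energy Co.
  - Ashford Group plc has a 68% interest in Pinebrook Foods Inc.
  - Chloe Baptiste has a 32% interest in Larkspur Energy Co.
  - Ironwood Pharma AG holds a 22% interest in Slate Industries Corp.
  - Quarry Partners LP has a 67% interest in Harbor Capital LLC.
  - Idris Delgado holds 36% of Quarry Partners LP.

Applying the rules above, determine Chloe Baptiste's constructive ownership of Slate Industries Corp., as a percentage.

By spousal attribution (R2), Chloe Baptiste is treated as also owning Rafael Horvat's interest in Ashford Group plc, giving 24% + 44% = 68%.
By spousal attribution (R2), Chloe Baptiste is treated as also owning Rafael Horvat's interest in Larkspur Energy Co, giving 32% + 13% = 45%.
Chain via Ashford Group plc → Pinebrook Foods Inc. (R1): 68% × 68% × 47% = 21.7328% of Slate Industries Corp.
Chain via Larkspur Energy Co. → Ironwood Pharma AG (R1): 45% × 59% × 22% = 5.841% of Slate Industries Corp.
Chain via Quarry Partners LP → Harbor Capital LLC (R1): 44% × 67% × 19% = 5.6012% of Slate Industries Corp.
Aggregating (R3): 21.7328% + 5.841% + 5.6012% = 33.175%.

33.175%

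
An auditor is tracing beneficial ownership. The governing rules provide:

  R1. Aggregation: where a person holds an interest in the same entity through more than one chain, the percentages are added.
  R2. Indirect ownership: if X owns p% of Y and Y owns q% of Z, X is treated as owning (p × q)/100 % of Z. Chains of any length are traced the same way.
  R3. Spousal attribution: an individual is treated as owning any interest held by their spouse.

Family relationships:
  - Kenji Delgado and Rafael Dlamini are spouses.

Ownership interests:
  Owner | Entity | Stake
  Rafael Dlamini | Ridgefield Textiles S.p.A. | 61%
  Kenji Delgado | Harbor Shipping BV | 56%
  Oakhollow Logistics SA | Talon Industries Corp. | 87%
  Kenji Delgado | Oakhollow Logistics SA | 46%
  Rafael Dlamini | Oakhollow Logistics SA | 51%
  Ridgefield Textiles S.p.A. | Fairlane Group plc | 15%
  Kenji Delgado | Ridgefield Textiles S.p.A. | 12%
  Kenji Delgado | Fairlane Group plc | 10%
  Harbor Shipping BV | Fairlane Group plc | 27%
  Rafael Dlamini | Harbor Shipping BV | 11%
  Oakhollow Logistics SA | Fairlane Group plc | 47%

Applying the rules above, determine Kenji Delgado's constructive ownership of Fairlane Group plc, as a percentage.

By spousal attribution (R3), Kenji Delgado is treated as also owning Rafael Dlamini's interest in Ridgefield Textiles S.p.A, giving 12% + 61% = 73%.
By spousal attribution (R3), Kenji Delgado is treated as also owning Rafael Dlamini's interest in Harbor Shipping BV, giving 56% + 11% = 67%.
By spousal attribution (R3), Kenji Delgado is treated as also owning Rafael Dlamini's interest in Oakhollow Logistics SA, giving 46% + 51% = 97%.
Chain via Ridgefield Textiles S.p.A. (R2): 73% × 15% = 10.95% of Fairlane Group plc.
Chain via Harbor Shipping BV (R2): 67% × 27% = 18.09% of Fairlane Group plc.
Chain via Oakhollow Logistics SA (R2): 97% × 47% = 45.59% of Fairlane Group plc.
Direct interest in Fairlane Group plc: 10%.
Aggregating (R1): 10.95% + 18.09% + 45.59% + 10% = 84.63%.

84.63%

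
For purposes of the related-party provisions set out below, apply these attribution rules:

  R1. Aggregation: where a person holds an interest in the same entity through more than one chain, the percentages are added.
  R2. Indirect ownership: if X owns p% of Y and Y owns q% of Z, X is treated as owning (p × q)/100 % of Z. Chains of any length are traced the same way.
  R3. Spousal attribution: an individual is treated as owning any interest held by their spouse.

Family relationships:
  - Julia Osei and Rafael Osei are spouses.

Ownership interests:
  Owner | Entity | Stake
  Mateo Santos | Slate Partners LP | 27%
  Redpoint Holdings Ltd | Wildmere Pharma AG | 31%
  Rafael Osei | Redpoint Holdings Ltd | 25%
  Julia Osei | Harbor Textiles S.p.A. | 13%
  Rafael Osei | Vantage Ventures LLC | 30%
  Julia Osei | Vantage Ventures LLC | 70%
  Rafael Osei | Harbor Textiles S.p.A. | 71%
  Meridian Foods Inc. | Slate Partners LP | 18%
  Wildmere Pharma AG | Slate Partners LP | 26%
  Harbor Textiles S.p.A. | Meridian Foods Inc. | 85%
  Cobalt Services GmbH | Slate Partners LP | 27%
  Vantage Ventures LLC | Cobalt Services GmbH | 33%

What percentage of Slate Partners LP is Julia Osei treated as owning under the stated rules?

23.777%

By spousal attribution (R3), Julia Osei is treated as also owning Rafael Osei's interest in Harbor Textiles S.p.A, giving 13% + 71% = 84%.
By spousal attribution (R3), Julia Osei is treated as also owning Rafael Osei's interest in Vantage Ventures LLC, giving 70% + 30% = 100%.
By spousal attribution (R3), Julia Osei is treated as owning Rafael Osei's 25% interest in Redpoint Holdings Ltd.
Chain via Harbor Textiles S.p.A. → Meridian Foods Inc. (R2): 84% × 85% × 18% = 12.852% of Slate Partners LP.
Chain via Vantage Ventures LLC → Cobalt Services GmbH (R2): 100% × 33% × 27% = 8.91% of Slate Partners LP.
Chain via Redpoint Holdings Ltd → Wildmere Pharma AG (R2): 25% × 31% × 26% = 2.015% of Slate Partners LP.
Aggregating (R1): 12.852% + 8.91% + 2.015% = 23.777%.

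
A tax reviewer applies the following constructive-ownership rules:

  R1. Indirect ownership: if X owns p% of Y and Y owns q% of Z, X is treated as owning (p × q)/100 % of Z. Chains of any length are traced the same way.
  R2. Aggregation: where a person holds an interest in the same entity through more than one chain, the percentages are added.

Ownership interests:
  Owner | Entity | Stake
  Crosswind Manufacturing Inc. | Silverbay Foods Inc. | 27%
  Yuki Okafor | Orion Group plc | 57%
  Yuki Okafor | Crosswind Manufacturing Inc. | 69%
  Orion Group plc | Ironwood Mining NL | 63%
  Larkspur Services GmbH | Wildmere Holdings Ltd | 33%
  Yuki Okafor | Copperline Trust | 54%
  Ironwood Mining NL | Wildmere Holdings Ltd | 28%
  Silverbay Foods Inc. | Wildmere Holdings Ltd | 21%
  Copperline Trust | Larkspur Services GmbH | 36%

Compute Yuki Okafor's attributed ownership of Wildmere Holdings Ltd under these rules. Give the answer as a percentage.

Chain via Orion Group plc → Ironwood Mining NL (R1): 57% × 63% × 28% = 10.0548% of Wildmere Holdings Ltd.
Chain via Copperline Trust → Larkspur Services GmbH (R1): 54% × 36% × 33% = 6.4152% of Wildmere Holdings Ltd.
Chain via Crosswind Manufacturing Inc. → Silverbay Foods Inc. (R1): 69% × 27% × 21% = 3.9123% of Wildmere Holdings Ltd.
Aggregating (R2): 10.0548% + 6.4152% + 3.9123% = 20.3823%.

20.3823%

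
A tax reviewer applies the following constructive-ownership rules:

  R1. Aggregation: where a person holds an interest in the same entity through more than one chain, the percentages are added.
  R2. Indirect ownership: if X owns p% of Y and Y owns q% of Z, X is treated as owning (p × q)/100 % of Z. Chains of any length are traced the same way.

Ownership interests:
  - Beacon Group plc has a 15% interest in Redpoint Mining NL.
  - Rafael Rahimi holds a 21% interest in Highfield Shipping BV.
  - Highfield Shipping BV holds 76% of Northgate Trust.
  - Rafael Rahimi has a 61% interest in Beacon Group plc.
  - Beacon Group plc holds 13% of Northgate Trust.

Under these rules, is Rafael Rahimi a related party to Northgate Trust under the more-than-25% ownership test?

No

Chain via Highfield Shipping BV (R2): 21% × 76% = 15.96% of Northgate Trust.
Chain via Beacon Group plc (R2): 61% × 13% = 7.93% of Northgate Trust.
Aggregating (R1): 15.96% + 7.93% = 23.89%.
23.89% does not exceed the 25% threshold, so Rafael is not a related party to Northgate Trust.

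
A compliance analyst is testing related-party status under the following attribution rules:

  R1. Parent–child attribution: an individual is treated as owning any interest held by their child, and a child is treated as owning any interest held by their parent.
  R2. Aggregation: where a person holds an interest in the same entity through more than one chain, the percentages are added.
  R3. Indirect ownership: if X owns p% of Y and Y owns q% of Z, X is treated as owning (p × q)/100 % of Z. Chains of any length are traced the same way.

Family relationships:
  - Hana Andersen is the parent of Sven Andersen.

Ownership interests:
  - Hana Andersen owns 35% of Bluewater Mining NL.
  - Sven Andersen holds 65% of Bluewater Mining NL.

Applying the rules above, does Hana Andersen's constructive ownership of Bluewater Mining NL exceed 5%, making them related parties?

Yes

By parent–child attribution (R1), Hana Andersen is treated as also owning Sven Andersen's interest in Bluewater Mining NL, giving 35% + 65% = 100%.
Direct interest in Bluewater Mining NL: 100%.
100% exceeds the 5% threshold, so Hana is a related party to Bluewater Mining NL.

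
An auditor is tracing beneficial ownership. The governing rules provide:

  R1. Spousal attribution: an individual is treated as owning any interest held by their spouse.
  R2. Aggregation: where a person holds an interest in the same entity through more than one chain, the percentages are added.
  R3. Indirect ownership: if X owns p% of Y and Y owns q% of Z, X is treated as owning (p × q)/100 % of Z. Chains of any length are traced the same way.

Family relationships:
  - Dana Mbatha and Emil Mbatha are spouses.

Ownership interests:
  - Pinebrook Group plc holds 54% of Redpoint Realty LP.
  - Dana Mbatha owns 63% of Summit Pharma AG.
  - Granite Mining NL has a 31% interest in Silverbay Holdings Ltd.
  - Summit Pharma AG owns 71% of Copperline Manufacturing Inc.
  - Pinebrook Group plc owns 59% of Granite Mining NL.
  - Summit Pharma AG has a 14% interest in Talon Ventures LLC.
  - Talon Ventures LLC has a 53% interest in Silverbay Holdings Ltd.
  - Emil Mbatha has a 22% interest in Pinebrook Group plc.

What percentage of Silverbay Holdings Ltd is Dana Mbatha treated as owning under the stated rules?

8.6984%

By spousal attribution (R1), Dana Mbatha is treated as owning Emil Mbatha's 22% interest in Pinebrook Group plc.
Chain via Summit Pharma AG → Talon Ventures LLC (R3): 63% × 14% × 53% = 4.6746% of Silverbay Holdings Ltd.
Chain via Pinebrook Group plc → Granite Mining NL (R3): 22% × 59% × 31% = 4.0238% of Silverbay Holdings Ltd.
Aggregating (R2): 4.6746% + 4.0238% = 8.6984%.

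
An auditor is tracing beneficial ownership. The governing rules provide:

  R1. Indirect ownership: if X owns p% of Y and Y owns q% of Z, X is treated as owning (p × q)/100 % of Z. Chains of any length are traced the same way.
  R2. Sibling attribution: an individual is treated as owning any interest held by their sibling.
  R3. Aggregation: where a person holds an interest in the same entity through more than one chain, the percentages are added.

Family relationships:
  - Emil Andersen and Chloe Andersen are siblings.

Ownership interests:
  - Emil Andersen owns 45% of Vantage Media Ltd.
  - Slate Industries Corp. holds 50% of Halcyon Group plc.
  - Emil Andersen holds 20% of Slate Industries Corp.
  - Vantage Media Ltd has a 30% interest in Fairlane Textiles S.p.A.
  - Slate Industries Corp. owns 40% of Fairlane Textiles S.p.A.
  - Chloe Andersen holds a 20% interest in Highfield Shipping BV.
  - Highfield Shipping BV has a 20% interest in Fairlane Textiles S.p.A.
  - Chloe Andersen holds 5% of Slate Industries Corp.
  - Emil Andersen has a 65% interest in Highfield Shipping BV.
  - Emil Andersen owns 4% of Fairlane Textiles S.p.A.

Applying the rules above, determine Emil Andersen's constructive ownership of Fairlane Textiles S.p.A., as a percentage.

44.5%

By sibling attribution (R2), Emil Andersen is treated as also owning Chloe Andersen's interest in Highfield Shipping BV, giving 65% + 20% = 85%.
By sibling attribution (R2), Emil Andersen is treated as also owning Chloe Andersen's interest in Slate Industries Corp, giving 20% + 5% = 25%.
Chain via Highfield Shipping BV (R1): 85% × 20% = 17% of Fairlane Textiles S.p.A.
Chain via Slate Industries Corp. (R1): 25% × 40% = 10% of Fairlane Textiles S.p.A.
Chain via Vantage Media Ltd (R1): 45% × 30% = 13.5% of Fairlane Textiles S.p.A.
Direct interest in Fairlane Textiles S.p.A: 4%.
Aggregating (R3): 17% + 10% + 13.5% + 4% = 44.5%.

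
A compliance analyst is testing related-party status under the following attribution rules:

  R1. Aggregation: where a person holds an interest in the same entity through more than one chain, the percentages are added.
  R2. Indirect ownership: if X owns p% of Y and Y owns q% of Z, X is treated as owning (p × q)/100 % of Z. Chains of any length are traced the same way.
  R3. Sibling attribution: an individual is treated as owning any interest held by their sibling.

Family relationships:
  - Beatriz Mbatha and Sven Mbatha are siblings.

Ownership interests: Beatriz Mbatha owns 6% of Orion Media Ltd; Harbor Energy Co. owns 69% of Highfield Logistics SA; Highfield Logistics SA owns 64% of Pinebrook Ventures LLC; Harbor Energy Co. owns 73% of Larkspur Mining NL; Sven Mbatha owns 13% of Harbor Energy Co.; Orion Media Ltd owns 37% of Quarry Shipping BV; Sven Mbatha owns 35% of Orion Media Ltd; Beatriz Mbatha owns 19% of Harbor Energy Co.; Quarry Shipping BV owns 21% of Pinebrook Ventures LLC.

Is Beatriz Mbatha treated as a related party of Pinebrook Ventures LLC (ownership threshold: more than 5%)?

Yes

By sibling attribution (R3), Beatriz Mbatha is treated as also owning Sven Mbatha's interest in Harbor Energy Co, giving 19% + 13% = 32%.
By sibling attribution (R3), Beatriz Mbatha is treated as also owning Sven Mbatha's interest in Orion Media Ltd, giving 6% + 35% = 41%.
Chain via Harbor Energy Co. → Highfield Logistics SA (R2): 32% × 69% × 64% = 14.1312% of Pinebrook Ventures LLC.
Chain via Orion Media Ltd → Quarry Shipping BV (R2): 41% × 37% × 21% = 3.1857% of Pinebrook Ventures LLC.
Aggregating (R1): 14.1312% + 3.1857% = 17.3169%.
17.3169% exceeds the 5% threshold, so Beatriz is a related party to Pinebrook Ventures LLC.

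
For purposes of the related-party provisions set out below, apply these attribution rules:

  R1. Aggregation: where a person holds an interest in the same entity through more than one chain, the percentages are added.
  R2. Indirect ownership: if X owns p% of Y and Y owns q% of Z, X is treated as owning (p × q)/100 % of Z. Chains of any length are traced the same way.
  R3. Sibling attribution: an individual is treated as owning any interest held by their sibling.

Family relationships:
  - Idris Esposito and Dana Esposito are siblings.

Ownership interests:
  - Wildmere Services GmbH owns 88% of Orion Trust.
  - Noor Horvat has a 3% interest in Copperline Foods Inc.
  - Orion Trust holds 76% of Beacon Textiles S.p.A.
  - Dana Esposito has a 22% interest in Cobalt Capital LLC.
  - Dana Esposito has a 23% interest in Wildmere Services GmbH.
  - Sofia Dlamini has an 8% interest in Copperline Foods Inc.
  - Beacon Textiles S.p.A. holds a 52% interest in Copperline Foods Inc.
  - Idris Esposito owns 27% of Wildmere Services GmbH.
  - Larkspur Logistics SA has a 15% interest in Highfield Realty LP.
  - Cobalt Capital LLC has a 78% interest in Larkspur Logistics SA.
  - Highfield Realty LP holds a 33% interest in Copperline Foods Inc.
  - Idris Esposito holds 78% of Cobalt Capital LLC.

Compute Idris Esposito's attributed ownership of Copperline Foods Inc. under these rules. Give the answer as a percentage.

21.2498%

By sibling attribution (R3), Idris Esposito is treated as also owning Dana Esposito's interest in Cobalt Capital LLC, giving 78% + 22% = 100%.
By sibling attribution (R3), Idris Esposito is treated as also owning Dana Esposito's interest in Wildmere Services GmbH, giving 27% + 23% = 50%.
Chain via Cobalt Capital LLC → Larkspur Logistics SA → Highfield Realty LP (R2): 100% × 78% × 15% × 33% = 3.861% of Copperline Foods Inc.
Chain via Wildmere Services GmbH → Orion Trust → Beacon Textiles S.p.A. (R2): 50% × 88% × 76% × 52% = 17.3888% of Copperline Foods Inc.
Aggregating (R1): 3.861% + 17.3888% = 21.2498%.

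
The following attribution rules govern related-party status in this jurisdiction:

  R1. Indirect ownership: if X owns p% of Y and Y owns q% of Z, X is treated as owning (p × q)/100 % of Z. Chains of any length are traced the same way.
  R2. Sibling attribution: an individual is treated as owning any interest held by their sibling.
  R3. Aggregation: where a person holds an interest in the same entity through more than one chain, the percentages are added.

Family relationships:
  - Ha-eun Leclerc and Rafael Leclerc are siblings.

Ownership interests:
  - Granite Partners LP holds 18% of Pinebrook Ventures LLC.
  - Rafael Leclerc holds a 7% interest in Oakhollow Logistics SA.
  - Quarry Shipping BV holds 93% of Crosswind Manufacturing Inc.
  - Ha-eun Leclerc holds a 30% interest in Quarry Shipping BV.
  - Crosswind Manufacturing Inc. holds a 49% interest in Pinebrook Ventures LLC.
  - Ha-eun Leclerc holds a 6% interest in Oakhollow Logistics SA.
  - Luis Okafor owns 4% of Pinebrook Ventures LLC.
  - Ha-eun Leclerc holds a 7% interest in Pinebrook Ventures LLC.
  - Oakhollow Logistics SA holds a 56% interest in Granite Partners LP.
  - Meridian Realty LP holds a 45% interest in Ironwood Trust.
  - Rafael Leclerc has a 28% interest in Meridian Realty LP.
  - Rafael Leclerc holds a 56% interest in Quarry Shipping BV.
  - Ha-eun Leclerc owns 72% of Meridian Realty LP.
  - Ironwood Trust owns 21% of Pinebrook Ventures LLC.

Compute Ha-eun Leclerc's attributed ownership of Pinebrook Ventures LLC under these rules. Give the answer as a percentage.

56.9506%

By sibling attribution (R2), Ha-eun Leclerc is treated as also owning Rafael Leclerc's interest in Oakhollow Logistics SA, giving 6% + 7% = 13%.
By sibling attribution (R2), Ha-eun Leclerc is treated as also owning Rafael Leclerc's interest in Quarry Shipping BV, giving 30% + 56% = 86%.
By sibling attribution (R2), Ha-eun Leclerc is treated as also owning Rafael Leclerc's interest in Meridian Realty LP, giving 72% + 28% = 100%.
Chain via Oakhollow Logistics SA → Granite Partners LP (R1): 13% × 56% × 18% = 1.3104% of Pinebrook Ventures LLC.
Chain via Quarry Shipping BV → Crosswind Manufacturing Inc. (R1): 86% × 93% × 49% = 39.1902% of Pinebrook Ventures LLC.
Chain via Meridian Realty LP → Ironwood Trust (R1): 100% × 45% × 21% = 9.45% of Pinebrook Ventures LLC.
Direct interest in Pinebrook Ventures LLC: 7%.
Aggregating (R3): 1.3104% + 39.1902% + 9.45% + 7% = 56.9506%.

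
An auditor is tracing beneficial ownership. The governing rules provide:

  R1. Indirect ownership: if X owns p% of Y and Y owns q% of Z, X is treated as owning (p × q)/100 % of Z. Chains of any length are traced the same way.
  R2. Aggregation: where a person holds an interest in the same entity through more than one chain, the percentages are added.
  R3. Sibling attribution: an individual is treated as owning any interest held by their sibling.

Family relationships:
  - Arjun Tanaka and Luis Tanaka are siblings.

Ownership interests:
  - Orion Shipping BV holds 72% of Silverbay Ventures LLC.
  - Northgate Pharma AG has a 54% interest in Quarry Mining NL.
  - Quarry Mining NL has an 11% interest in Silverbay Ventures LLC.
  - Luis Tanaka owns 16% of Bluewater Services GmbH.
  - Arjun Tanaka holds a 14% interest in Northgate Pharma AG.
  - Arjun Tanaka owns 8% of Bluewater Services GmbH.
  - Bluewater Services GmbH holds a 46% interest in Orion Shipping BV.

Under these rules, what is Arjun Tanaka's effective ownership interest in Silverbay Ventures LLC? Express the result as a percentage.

By sibling attribution (R3), Arjun Tanaka is treated as also owning Luis Tanaka's interest in Bluewater Services GmbH, giving 8% + 16% = 24%.
Chain via Bluewater Services GmbH → Orion Shipping BV (R1): 24% × 46% × 72% = 7.9488% of Silverbay Ventures LLC.
Chain via Northgate Pharma AG → Quarry Mining NL (R1): 14% × 54% × 11% = 0.8316% of Silverbay Ventures LLC.
Aggregating (R2): 7.9488% + 0.8316% = 8.7804%.

8.7804%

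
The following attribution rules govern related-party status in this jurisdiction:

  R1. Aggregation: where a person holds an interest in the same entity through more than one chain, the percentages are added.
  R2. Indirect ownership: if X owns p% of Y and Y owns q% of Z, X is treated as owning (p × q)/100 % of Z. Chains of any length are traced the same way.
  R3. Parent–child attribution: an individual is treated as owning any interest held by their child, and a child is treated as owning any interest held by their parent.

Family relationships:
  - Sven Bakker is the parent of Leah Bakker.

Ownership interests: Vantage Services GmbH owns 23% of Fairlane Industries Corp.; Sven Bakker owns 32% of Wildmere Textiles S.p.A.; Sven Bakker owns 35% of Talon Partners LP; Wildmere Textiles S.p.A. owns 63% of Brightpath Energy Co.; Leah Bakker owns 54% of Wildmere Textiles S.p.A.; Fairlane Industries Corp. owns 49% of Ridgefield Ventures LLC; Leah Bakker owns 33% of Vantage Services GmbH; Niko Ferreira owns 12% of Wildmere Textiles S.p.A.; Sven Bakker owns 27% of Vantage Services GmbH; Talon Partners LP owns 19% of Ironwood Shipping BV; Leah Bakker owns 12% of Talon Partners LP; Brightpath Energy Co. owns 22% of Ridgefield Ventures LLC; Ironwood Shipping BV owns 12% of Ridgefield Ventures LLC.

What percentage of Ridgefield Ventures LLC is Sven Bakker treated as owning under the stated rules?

By parent–child attribution (R3), Sven Bakker is treated as also owning Leah Bakker's interest in Vantage Services GmbH, giving 27% + 33% = 60%.
By parent–child attribution (R3), Sven Bakker is treated as also owning Leah Bakker's interest in Talon Partners LP, giving 35% + 12% = 47%.
By parent–child attribution (R3), Sven Bakker is treated as also owning Leah Bakker's interest in Wildmere Textiles S.p.A, giving 32% + 54% = 86%.
Chain via Vantage Services GmbH → Fairlane Industries Corp. (R2): 60% × 23% × 49% = 6.762% of Ridgefield Ventures LLC.
Chain via Talon Partners LP → Ironwood Shipping BV (R2): 47% × 19% × 12% = 1.0716% of Ridgefield Ventures LLC.
Chain via Wildmere Textiles S.p.A. → Brightpath Energy Co. (R2): 86% × 63% × 22% = 11.9196% of Ridgefield Ventures LLC.
Aggregating (R1): 6.762% + 1.0716% + 11.9196% = 19.7532%.

19.7532%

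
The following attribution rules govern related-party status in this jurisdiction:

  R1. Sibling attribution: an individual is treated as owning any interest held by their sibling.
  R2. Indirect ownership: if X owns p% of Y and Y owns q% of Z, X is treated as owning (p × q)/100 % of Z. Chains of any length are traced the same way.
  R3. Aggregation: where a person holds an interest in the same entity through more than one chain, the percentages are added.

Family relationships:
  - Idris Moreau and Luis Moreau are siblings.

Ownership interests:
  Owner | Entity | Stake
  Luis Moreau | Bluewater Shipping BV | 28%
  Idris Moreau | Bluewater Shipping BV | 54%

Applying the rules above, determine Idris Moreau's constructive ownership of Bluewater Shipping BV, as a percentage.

By sibling attribution (R1), Idris Moreau is treated as also owning Luis Moreau's interest in Bluewater Shipping BV, giving 54% + 28% = 82%.
Direct interest in Bluewater Shipping BV: 82%.

82%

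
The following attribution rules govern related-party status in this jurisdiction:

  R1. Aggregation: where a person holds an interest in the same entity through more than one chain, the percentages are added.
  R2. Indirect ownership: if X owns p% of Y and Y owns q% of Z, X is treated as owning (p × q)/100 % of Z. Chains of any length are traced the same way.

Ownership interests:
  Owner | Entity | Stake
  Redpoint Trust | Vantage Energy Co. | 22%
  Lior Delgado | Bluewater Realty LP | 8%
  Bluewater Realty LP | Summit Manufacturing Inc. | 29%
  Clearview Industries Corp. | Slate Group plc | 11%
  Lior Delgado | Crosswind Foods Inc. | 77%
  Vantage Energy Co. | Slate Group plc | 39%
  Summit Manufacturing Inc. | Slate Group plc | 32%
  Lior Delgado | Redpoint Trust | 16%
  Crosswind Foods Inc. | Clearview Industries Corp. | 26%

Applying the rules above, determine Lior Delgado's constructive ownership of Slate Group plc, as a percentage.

Chain via Bluewater Realty LP → Summit Manufacturing Inc. (R2): 8% × 29% × 32% = 0.7424% of Slate Group plc.
Chain via Crosswind Foods Inc. → Clearview Industries Corp. (R2): 77% × 26% × 11% = 2.2022% of Slate Group plc.
Chain via Redpoint Trust → Vantage Energy Co. (R2): 16% × 22% × 39% = 1.3728% of Slate Group plc.
Aggregating (R1): 0.7424% + 2.2022% + 1.3728% = 4.3174%.

4.3174%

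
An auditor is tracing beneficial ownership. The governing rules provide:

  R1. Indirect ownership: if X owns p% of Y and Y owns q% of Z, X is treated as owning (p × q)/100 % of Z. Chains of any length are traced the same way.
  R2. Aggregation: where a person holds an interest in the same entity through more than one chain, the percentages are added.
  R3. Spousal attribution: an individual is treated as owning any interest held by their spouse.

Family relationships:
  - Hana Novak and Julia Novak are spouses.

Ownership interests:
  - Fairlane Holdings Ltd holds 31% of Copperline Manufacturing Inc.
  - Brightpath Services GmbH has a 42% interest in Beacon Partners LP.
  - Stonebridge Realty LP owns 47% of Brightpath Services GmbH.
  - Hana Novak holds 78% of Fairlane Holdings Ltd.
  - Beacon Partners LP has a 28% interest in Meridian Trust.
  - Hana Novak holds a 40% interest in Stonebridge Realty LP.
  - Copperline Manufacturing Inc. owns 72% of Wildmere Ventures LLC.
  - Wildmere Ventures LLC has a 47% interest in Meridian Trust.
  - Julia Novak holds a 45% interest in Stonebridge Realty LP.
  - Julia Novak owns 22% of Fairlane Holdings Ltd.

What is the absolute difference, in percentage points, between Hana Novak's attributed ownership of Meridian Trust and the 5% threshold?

10.18852

By spousal attribution (R3), Hana Novak is treated as also owning Julia Novak's interest in Fairlane Holdings Ltd, giving 78% + 22% = 100%.
By spousal attribution (R3), Hana Novak is treated as also owning Julia Novak's interest in Stonebridge Realty LP, giving 40% + 45% = 85%.
Chain via Fairlane Holdings Ltd → Copperline Manufacturing Inc. → Wildmere Ventures LLC (R1): 100% × 31% × 72% × 47% = 10.4904% of Meridian Trust.
Chain via Stonebridge Realty LP → Brightpath Services GmbH → Beacon Partners LP (R1): 85% × 47% × 42% × 28% = 4.69812% of Meridian Trust.
Aggregating (R2): 10.4904% + 4.69812% = 15.18852%.
15.18852% exceeds the 5% threshold by 10.18852 percentage points.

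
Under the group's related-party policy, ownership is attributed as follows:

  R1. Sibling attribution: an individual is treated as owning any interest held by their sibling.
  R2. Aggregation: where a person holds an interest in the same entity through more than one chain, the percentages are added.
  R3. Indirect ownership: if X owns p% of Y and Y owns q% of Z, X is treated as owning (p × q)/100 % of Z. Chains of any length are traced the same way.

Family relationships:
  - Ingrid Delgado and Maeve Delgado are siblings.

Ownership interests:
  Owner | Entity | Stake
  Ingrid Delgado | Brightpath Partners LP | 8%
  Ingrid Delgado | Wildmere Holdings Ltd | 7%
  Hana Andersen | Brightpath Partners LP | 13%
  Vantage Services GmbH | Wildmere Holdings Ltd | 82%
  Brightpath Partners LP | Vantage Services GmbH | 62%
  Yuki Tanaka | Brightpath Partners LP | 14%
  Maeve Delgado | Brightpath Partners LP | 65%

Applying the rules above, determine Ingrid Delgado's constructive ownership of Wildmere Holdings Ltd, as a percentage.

By sibling attribution (R1), Ingrid Delgado is treated as also owning Maeve Delgado's interest in Brightpath Partners LP, giving 8% + 65% = 73%.
Chain via Brightpath Partners LP → Vantage Services GmbH (R3): 73% × 62% × 82% = 37.1132% of Wildmere Holdings Ltd.
Direct interest in Wildmere Holdings Ltd: 7%.
Aggregating (R2): 37.1132% + 7% = 44.1132%.

44.1132%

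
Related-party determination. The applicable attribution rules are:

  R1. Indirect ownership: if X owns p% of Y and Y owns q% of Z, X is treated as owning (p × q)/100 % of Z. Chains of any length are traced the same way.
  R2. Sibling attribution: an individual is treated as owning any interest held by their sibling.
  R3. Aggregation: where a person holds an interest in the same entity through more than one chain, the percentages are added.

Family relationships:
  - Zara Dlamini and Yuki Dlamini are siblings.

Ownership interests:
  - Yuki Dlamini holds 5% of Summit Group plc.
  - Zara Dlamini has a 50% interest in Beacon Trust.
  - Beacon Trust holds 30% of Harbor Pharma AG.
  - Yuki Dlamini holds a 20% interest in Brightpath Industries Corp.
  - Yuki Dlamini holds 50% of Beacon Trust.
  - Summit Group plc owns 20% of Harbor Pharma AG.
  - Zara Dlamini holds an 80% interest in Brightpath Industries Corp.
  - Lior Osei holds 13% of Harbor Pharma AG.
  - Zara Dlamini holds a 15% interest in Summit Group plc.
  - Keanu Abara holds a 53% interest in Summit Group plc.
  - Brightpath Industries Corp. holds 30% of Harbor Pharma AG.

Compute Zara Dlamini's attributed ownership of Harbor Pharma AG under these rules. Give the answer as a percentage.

By sibling attribution (R2), Zara Dlamini is treated as also owning Yuki Dlamini's interest in Beacon Trust, giving 50% + 50% = 100%.
By sibling attribution (R2), Zara Dlamini is treated as also owning Yuki Dlamini's interest in Brightpath Industries Corp, giving 80% + 20% = 100%.
By sibling attribution (R2), Zara Dlamini is treated as also owning Yuki Dlamini's interest in Summit Group plc, giving 15% + 5% = 20%.
Chain via Beacon Trust (R1): 100% × 30% = 30% of Harbor Pharma AG.
Chain via Brightpath Industries Corp. (R1): 100% × 30% = 30% of Harbor Pharma AG.
Chain via Summit Group plc (R1): 20% × 20% = 4% of Harbor Pharma AG.
Aggregating (R3): 30% + 30% + 4% = 64%.

64%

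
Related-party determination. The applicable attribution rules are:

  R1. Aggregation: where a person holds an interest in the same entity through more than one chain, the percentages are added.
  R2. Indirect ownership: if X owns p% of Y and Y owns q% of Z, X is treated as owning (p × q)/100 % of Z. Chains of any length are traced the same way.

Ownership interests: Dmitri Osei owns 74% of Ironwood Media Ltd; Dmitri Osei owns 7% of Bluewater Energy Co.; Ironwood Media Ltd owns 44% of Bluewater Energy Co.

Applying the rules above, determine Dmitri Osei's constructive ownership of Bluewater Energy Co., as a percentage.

39.56%

Chain via Ironwood Media Ltd (R2): 74% × 44% = 32.56% of Bluewater Energy Co.
Direct interest in Bluewater Energy Co: 7%.
Aggregating (R1): 32.56% + 7% = 39.56%.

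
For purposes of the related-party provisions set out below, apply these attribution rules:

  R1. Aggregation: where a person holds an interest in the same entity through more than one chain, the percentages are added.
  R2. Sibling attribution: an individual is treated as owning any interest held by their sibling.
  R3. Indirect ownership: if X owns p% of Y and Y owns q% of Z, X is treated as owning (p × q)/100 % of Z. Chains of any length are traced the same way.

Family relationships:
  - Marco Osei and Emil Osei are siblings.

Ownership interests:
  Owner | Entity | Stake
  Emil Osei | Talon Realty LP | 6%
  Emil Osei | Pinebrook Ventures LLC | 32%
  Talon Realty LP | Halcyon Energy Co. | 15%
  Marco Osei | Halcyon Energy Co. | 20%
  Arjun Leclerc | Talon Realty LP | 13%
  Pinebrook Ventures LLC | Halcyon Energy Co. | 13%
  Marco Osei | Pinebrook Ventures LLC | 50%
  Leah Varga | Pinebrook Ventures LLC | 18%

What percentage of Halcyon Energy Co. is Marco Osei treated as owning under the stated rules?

31.56%

By sibling attribution (R2), Marco Osei is treated as also owning Emil Osei's interest in Pinebrook Ventures LLC, giving 50% + 32% = 82%.
By sibling attribution (R2), Marco Osei is treated as owning Emil Osei's 6% interest in Talon Realty LP.
Chain via Pinebrook Ventures LLC (R3): 82% × 13% = 10.66% of Halcyon Energy Co.
Direct interest in Halcyon Energy Co: 20%.
Chain via Talon Realty LP (R3): 6% × 15% = 0.9% of Halcyon Energy Co.
Aggregating (R1): 10.66% + 20% + 0.9% = 31.56%.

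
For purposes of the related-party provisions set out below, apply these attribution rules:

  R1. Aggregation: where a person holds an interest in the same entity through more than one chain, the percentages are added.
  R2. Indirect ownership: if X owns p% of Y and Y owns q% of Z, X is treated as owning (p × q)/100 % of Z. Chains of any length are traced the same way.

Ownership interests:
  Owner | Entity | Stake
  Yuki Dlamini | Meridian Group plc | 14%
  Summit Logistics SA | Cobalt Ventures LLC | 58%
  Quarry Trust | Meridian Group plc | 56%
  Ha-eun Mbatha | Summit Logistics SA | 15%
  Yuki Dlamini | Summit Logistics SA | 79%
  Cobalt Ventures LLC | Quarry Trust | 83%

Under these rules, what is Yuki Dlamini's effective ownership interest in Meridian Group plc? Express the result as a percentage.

35.297136%

Chain via Summit Logistics SA → Cobalt Ventures LLC → Quarry Trust (R2): 79% × 58% × 83% × 56% = 21.297136% of Meridian Group plc.
Direct interest in Meridian Group plc: 14%.
Aggregating (R1): 21.297136% + 14% = 35.297136%.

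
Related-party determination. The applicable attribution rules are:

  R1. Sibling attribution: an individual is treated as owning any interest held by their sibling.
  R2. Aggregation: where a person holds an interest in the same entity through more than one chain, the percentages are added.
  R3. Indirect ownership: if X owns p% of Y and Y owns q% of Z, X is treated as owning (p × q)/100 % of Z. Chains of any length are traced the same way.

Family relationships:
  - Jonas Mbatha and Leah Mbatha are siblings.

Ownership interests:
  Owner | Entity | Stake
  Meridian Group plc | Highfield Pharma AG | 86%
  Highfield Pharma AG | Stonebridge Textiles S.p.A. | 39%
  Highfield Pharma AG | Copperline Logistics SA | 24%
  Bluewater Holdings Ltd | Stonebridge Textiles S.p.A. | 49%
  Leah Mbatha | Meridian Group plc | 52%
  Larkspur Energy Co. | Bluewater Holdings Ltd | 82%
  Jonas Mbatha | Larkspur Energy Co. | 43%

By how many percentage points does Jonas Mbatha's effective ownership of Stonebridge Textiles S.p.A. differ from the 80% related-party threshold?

45.2818

By sibling attribution (R1), Jonas Mbatha is treated as owning Leah Mbatha's 52% interest in Meridian Group plc.
Chain via Larkspur Energy Co. → Bluewater Holdings Ltd (R3): 43% × 82% × 49% = 17.2774% of Stonebridge Textiles S.p.A.
Chain via Meridian Group plc → Highfield Pharma AG (R3): 52% × 86% × 39% = 17.4408% of Stonebridge Textiles S.p.A.
Aggregating (R2): 17.2774% + 17.4408% = 34.7182%.
34.7182% falls short of the 80% threshold by 45.2818 percentage points.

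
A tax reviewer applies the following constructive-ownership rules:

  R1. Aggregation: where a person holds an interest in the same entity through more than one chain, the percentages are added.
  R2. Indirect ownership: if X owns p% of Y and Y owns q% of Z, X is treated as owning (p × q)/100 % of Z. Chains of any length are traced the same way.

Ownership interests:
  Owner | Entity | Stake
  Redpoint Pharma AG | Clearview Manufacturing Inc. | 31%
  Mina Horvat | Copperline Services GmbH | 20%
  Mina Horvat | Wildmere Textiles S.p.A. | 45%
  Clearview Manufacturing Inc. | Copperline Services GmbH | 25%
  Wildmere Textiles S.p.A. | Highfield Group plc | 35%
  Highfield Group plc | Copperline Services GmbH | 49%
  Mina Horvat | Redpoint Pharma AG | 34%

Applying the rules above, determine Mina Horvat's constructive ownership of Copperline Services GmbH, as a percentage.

Chain via Wildmere Textiles S.p.A. → Highfield Group plc (R2): 45% × 35% × 49% = 7.7175% of Copperline Services GmbH.
Chain via Redpoint Pharma AG → Clearview Manufacturing Inc. (R2): 34% × 31% × 25% = 2.635% of Copperline Services GmbH.
Direct interest in Copperline Services GmbH: 20%.
Aggregating (R1): 7.7175% + 2.635% + 20% = 30.3525%.

30.3525%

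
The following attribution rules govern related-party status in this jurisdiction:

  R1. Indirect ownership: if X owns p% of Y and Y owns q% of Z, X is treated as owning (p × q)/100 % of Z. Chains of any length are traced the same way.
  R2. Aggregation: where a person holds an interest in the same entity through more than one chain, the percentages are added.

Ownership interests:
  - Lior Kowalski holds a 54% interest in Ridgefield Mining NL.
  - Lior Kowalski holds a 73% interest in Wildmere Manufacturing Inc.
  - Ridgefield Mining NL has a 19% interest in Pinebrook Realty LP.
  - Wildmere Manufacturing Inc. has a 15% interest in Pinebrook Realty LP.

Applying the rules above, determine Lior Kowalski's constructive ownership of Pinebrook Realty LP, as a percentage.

Chain via Ridgefield Mining NL (R1): 54% × 19% = 10.26% of Pinebrook Realty LP.
Chain via Wildmere Manufacturing Inc. (R1): 73% × 15% = 10.95% of Pinebrook Realty LP.
Aggregating (R2): 10.26% + 10.95% = 21.21%.

21.21%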